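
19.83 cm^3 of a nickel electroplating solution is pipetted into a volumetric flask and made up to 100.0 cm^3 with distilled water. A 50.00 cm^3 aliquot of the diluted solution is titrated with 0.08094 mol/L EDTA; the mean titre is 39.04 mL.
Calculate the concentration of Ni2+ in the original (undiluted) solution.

Ni^2+ + EDTA^4- → [Ni(EDTA)]^2-
n(EDTA) = 0.03904 × 0.08094 = 3.160 × 10^-3 mol
n(Ni2+) in the aliquot = 3.160 × 10^-3 mol (1:1 ratio)
[Ni2+]_dilute = 3.160 × 10^-3 / 0.05000 = 0.06320 mol/L
Dilution factor = 100.0 / 19.83 = 5.043
[Ni2+]_stock = 0.06320 × 5.043 = 0.3187 mol/L

0.3187 mol/L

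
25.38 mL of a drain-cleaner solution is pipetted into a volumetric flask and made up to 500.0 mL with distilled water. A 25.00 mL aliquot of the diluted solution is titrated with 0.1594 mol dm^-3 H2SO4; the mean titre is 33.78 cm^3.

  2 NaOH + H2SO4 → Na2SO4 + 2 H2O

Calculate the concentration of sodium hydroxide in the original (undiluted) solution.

8.486 mol/L

n(H2SO4) = 0.03378 × 0.1594 = 5.385 × 10^-3 mol
From the 2:1 ratio, n(NaOH) in the aliquot = 2/1 × 5.385 × 10^-3 = 0.01077 mol
[NaOH]_dilute = 0.01077 / 0.02500 = 0.4308 mol/L
Dilution factor = 500.0 / 25.38 = 19.70
[NaOH]_stock = 0.4308 × 19.70 = 8.486 mol/L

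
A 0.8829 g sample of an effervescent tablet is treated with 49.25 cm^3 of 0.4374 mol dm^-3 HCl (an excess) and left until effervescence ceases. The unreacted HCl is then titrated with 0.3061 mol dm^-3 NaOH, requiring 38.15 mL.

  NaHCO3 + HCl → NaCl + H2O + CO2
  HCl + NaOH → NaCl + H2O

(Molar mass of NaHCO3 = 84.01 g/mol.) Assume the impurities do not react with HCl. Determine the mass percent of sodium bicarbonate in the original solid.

93.86 %

n(HCl) added = 0.04925 × 0.4374 = 0.02154 mol
n(NaOH) used in back-titration = 0.03815 × 0.3061 = 0.01168 mol
n(HCl) left over = 0.01168 mol (1:1 ratio)
n(HCl) consumed by analyte = 0.02154 − 0.01168 = 9.864 × 10^-3 mol
n(NaHCO3) = 9.864 × 10^-3 mol (1:1 ratio)
mass of NaHCO3 = 9.864 × 10^-3 × 84.01 = 0.8287 g
% NaHCO3 = 0.8287 / 0.8829 × 100 = 93.86 %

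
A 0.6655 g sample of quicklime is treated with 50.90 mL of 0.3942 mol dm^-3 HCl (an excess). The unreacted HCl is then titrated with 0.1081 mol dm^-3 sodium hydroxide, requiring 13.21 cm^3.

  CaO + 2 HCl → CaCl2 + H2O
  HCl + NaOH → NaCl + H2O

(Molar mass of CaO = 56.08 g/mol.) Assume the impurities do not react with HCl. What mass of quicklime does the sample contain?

n(HCl) added = 0.05090 × 0.3942 = 0.02006 mol
n(NaOH) used in back-titration = 0.01321 × 0.1081 = 1.428 × 10^-3 mol
n(HCl) left over = 1.428 × 10^-3 mol (1:1 ratio)
n(HCl) consumed by analyte = 0.02006 − 1.428 × 10^-3 = 0.01864 mol
From the 1:2 ratio, n(CaO) = 1/2 × 0.01864 = 9.318 × 10^-3 mol
mass of CaO = 9.318 × 10^-3 × 56.08 = 0.5226 g

0.5226 g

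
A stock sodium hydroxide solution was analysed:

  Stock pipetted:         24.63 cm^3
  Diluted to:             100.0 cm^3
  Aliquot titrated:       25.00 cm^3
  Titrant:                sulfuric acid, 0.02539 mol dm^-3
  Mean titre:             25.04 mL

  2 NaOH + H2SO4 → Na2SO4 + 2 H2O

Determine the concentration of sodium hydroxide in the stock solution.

0.2065 mol/L

n(H2SO4) = 0.02504 × 0.02539 = 6.358 × 10^-4 mol
From the 2:1 ratio, n(NaOH) in the aliquot = 2/1 × 6.358 × 10^-4 = 1.272 × 10^-3 mol
[NaOH]_dilute = 1.272 × 10^-3 / 0.02500 = 0.05086 mol/L
Dilution factor = 100.0 / 24.63 = 4.060
[NaOH]_stock = 0.05086 × 4.060 = 0.2065 mol/L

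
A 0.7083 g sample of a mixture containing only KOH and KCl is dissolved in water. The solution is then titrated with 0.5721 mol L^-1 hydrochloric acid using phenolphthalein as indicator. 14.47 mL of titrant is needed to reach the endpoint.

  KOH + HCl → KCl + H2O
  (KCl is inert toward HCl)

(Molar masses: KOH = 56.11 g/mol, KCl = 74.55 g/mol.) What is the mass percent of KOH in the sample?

65.58 %

n(HCl) = 0.01447 × 0.5721 = 8.278 × 10^-3 mol
Let x = n(KOH), y = n(KCl).
Titrant: 1x = 8.278 × 10^-3;  mass: 56.11x + 74.55y = 0.7083
Solving, x = 8.278 × 10^-3 mol, y = 3.270 × 10^-3 mol
mass of KOH = 8.278 × 10^-3 × 56.11 = 0.4645 g
% KOH = 0.4645 / 0.7083 × 100 = 65.58 %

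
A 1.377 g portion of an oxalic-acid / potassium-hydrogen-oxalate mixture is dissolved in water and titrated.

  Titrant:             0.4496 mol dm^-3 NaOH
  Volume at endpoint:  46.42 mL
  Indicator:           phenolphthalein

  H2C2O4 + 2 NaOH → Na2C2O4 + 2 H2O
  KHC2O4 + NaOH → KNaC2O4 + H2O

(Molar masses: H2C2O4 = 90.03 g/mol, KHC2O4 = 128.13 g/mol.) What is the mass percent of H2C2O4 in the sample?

n(NaOH) = 0.04642 × 0.4496 = 0.02087 mol
Let x = n(H2C2O4), y = n(KHC2O4).
Titrant: 2x + 1y = 0.02087;  mass: 90.03x + 128.13y = 1.377
Solving, x = 7.803 × 10^-3 mol, y = 5.264 × 10^-3 mol
mass of H2C2O4 = 7.803 × 10^-3 × 90.03 = 0.7025 g
% H2C2O4 = 0.7025 / 1.377 × 100 = 51.02 %

51.02 %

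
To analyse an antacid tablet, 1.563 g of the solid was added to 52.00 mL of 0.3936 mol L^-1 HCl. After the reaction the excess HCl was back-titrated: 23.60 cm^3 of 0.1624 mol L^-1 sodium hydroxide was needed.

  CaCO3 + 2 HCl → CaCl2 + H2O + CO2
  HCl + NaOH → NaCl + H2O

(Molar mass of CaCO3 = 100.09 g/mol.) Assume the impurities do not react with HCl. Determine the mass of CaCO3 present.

n(HCl) added = 0.05200 × 0.3936 = 0.02047 mol
n(NaOH) used in back-titration = 0.02360 × 0.1624 = 3.833 × 10^-3 mol
n(HCl) left over = 3.833 × 10^-3 mol (1:1 ratio)
n(HCl) consumed by analyte = 0.02047 − 3.833 × 10^-3 = 0.01663 mol
From the 1:2 ratio, n(CaCO3) = 1/2 × 0.01663 = 8.317 × 10^-3 mol
mass of CaCO3 = 8.317 × 10^-3 × 100.09 = 0.8325 g

0.8325 g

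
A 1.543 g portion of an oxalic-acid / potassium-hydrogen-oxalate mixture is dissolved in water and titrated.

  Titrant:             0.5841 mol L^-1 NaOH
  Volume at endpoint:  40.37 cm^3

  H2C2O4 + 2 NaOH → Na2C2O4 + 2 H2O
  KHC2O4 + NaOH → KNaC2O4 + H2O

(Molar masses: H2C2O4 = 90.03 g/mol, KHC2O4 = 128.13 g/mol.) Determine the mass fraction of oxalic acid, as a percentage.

n(NaOH) = 0.04037 × 0.5841 = 0.02358 mol
Let x = n(H2C2O4), y = n(KHC2O4).
Titrant: 2x + 1y = 0.02358;  mass: 90.03x + 128.13y = 1.543
Solving, x = 8.893 × 10^-3 mol, y = 5.794 × 10^-3 mol
mass of H2C2O4 = 8.893 × 10^-3 × 90.03 = 0.8007 g
% H2C2O4 = 0.8007 / 1.543 × 100 = 51.89 %

51.89 %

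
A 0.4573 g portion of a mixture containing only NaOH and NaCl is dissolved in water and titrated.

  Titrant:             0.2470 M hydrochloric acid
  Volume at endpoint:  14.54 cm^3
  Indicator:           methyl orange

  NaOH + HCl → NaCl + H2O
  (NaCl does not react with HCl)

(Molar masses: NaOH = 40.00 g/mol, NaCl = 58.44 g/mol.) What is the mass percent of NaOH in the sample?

n(HCl) = 0.01454 × 0.2470 = 3.591 × 10^-3 mol
Let x = n(NaOH), y = n(NaCl).
Titrant: 1x = 3.591 × 10^-3;  mass: 40.00x + 58.44y = 0.4573
Solving, x = 3.591 × 10^-3 mol, y = 5.367 × 10^-3 mol
mass of NaOH = 3.591 × 10^-3 × 40.00 = 0.1437 g
% NaOH = 0.1437 / 0.4573 × 100 = 31.41 %

31.41 %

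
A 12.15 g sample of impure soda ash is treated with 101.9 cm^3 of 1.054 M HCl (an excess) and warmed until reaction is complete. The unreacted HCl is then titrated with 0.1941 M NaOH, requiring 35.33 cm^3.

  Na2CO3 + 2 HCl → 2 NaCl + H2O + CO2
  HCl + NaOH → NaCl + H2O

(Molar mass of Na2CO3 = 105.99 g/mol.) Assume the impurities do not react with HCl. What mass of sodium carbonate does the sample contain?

5.328 g

n(HCl) added = 0.1019 × 1.054 = 0.1074 mol
n(NaOH) used in back-titration = 0.03533 × 0.1941 = 6.858 × 10^-3 mol
n(HCl) left over = 6.858 × 10^-3 mol (1:1 ratio)
n(HCl) consumed by analyte = 0.1074 − 6.858 × 10^-3 = 0.1005 mol
From the 1:2 ratio, n(Na2CO3) = 1/2 × 0.1005 = 0.05027 mol
mass of Na2CO3 = 0.05027 × 105.99 = 5.328 g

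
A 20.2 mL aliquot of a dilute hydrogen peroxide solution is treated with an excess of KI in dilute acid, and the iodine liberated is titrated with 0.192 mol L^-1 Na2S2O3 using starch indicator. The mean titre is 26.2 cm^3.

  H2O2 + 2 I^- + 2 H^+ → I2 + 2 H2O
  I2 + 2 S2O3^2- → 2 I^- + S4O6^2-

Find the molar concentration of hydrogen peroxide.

n(S2O3^2-) = 0.0262 × 0.192 = 5.03 × 10^-3 mol
n(I2) = n(S2O3^2-)/2 = 2.52 × 10^-3 mol
n(H2O2) in the aliquot = 2.52 × 10^-3 mol (1:1 ratio)
[H2O2] = 2.52 × 10^-3 / 0.0202 = 0.125 mol/L

0.125 mol/L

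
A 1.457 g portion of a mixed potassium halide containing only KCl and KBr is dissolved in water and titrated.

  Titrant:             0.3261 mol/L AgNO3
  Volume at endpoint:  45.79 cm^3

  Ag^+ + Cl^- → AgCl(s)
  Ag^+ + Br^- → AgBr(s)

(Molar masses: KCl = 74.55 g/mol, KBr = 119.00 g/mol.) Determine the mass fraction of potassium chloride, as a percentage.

n(AgNO3) = 0.04579 × 0.3261 = 0.01493 mol
Let x = n(KCl), y = n(KBr).
Titrant: 1x + 1y = 0.01493;  mass: 74.55x + 119.00y = 1.457
Solving, x = 7.197 × 10^-3 mol, y = 7.735 × 10^-3 mol
mass of KCl = 7.197 × 10^-3 × 74.55 = 0.5366 g
% KCl = 0.5366 / 1.457 × 100 = 36.83 %

36.83 %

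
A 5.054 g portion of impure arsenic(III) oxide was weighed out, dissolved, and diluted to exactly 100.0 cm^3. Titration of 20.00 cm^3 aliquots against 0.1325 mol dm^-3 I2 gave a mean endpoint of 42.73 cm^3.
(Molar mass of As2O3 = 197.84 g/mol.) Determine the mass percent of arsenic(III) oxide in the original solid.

As2O3 + 2 I2 + 2 H2O → As2O5 + 4 HI
n(I2) per titration = 0.04273 × 0.1325 = 5.662 × 10^-3 mol
From the 1:2 ratio, n(As2O3) in each aliquot = 1/2 × 5.662 × 10^-3 = 2.831 × 10^-3 mol
n(As2O3) in the whole flask = 2.831 × 10^-3 × 100.0/20.00 = 0.01415 mol
mass of As2O3 = 0.01415 × 197.84 = 2.800 g
% As2O3 = 2.800 / 5.054 × 100 = 55.41 %

55.41 %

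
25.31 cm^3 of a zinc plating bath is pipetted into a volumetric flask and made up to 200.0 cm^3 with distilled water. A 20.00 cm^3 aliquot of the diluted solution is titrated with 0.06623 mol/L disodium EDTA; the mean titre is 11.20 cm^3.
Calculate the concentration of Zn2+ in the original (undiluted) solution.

Zn^2+ + EDTA^4- → [Zn(EDTA)]^2-
n(EDTA) = 0.01120 × 0.06623 = 7.418 × 10^-4 mol
n(Zn2+) in the aliquot = 7.418 × 10^-4 mol (1:1 ratio)
[Zn2+]_dilute = 7.418 × 10^-4 / 0.02000 = 0.03709 mol/L
Dilution factor = 200.0 / 25.31 = 7.902
[Zn2+]_stock = 0.03709 × 7.902 = 0.2931 mol/L

0.2931 mol/L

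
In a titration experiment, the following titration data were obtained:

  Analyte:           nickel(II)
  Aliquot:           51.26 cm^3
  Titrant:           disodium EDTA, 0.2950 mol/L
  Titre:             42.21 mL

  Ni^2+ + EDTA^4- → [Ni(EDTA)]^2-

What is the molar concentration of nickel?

0.2429 mol/L

n(EDTA) = 0.04221 L × 0.2950 mol/L = 0.01245 mol
n(Ni2+) = 0.01245 mol (1:1 mole ratio)
[Ni2+] = 0.01245 mol / 0.05126 L = 0.2429 mol/L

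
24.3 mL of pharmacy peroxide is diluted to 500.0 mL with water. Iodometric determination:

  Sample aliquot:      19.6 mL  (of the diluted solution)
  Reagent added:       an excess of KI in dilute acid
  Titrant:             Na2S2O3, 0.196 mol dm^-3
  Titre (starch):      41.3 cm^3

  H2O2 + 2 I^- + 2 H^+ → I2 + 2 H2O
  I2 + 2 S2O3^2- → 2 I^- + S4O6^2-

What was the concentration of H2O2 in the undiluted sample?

n(S2O3^2-) = 0.0413 × 0.196 = 8.09 × 10^-3 mol
n(I2) = n(S2O3^2-)/2 = 4.05 × 10^-3 mol
n(H2O2) in the aliquot = 4.05 × 10^-3 mol (1:1 ratio)
[H2O2]_dilute = 4.05 × 10^-3 / 0.0196 = 0.206 mol/L
[H2O2]_original = 0.206 × 500.0/24.3 = 4.25 mol/L

4.25 mol/L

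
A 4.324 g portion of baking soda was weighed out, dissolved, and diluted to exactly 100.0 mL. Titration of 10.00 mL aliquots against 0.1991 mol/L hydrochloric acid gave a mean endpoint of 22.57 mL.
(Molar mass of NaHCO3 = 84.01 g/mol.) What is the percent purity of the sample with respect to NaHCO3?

NaHCO3 + HCl → NaCl + H2O + CO2
n(HCl) per titration = 0.02257 × 0.1991 = 4.494 × 10^-3 mol
n(NaHCO3) in each aliquot = 4.494 × 10^-3 mol (1:1 ratio)
n(NaHCO3) in the whole flask = 4.494 × 10^-3 × 100.0/10.00 = 0.04494 mol
mass of NaHCO3 = 0.04494 × 84.01 = 3.775 g
% NaHCO3 = 3.775 / 4.324 × 100 = 87.31 %

87.31 %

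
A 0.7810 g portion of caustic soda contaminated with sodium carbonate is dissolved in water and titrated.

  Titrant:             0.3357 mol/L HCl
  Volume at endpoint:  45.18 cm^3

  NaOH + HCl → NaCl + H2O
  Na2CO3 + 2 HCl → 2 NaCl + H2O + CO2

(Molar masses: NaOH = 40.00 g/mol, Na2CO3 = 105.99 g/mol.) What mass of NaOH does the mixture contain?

n(HCl) = 0.04518 × 0.3357 = 0.01517 mol
Let x = n(NaOH), y = n(Na2CO3).
Titrant: 1x + 2y = 0.01517;  mass: 40.00x + 105.99y = 0.7810
Solving, x = 1.752 × 10^-3 mol, y = 6.707 × 10^-3 mol
mass of NaOH = 1.752 × 10^-3 × 40.00 = 0.07009 g

0.07009 g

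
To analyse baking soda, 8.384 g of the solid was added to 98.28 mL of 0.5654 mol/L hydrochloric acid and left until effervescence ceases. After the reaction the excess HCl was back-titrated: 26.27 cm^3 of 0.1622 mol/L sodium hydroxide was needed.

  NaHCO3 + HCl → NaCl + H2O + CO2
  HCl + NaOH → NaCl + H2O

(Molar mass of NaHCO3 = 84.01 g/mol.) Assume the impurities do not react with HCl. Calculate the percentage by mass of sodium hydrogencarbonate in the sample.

51.41 %

n(HCl) added = 0.09828 × 0.5654 = 0.05557 mol
n(NaOH) used in back-titration = 0.02627 × 0.1622 = 4.261 × 10^-3 mol
n(HCl) left over = 4.261 × 10^-3 mol (1:1 ratio)
n(HCl) consumed by analyte = 0.05557 − 4.261 × 10^-3 = 0.05131 mol
n(NaHCO3) = 0.05131 mol (1:1 ratio)
mass of NaHCO3 = 0.05131 × 84.01 = 4.310 g
% NaHCO3 = 4.310 / 8.384 × 100 = 51.41 %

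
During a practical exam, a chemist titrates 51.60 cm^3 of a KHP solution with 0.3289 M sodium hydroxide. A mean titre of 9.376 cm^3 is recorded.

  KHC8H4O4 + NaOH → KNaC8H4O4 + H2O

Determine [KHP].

n(NaOH) = 0.009376 L × 0.3289 mol/L = 3.084 × 10^-3 mol
n(KHC8H4O4) = 3.084 × 10^-3 mol (1:1 mole ratio)
[KHC8H4O4] = 3.084 × 10^-3 mol / 0.05160 L = 0.05976 mol/L

0.05976 M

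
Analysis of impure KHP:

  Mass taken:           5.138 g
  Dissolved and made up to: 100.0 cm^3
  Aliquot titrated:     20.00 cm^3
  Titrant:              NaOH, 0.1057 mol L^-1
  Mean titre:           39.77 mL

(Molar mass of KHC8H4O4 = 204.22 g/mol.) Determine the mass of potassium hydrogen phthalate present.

KHC8H4O4 + NaOH → KNaC8H4O4 + H2O
n(NaOH) per titration = 0.03977 × 0.1057 = 4.204 × 10^-3 mol
n(KHC8H4O4) in each aliquot = 4.204 × 10^-3 mol (1:1 ratio)
n(KHC8H4O4) in the whole flask = 4.204 × 10^-3 × 100.0/20.00 = 0.02102 mol
mass of KHC8H4O4 = 0.02102 × 204.22 = 4.292 g

4.292 g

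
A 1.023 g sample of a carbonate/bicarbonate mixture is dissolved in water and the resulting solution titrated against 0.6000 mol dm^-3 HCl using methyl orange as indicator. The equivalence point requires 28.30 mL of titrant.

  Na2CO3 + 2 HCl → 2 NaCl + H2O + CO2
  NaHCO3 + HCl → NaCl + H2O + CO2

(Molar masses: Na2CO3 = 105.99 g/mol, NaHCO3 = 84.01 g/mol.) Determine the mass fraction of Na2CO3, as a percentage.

67.39 %

n(HCl) = 0.02830 × 0.6000 = 0.01698 mol
Let x = n(Na2CO3), y = n(NaHCO3).
Titrant: 2x + 1y = 0.01698;  mass: 105.99x + 84.01y = 1.023
Solving, x = 6.505 × 10^-3 mol, y = 3.970 × 10^-3 mol
mass of Na2CO3 = 6.505 × 10^-3 × 105.99 = 0.6894 g
% Na2CO3 = 0.6894 / 1.023 × 100 = 67.39 %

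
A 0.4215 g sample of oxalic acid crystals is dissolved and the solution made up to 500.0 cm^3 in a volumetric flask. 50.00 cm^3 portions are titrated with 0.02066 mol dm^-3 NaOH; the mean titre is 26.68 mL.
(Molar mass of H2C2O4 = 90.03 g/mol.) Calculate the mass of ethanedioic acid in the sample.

0.2481 g

H2C2O4 + 2 NaOH → Na2C2O4 + 2 H2O
n(NaOH) per titration = 0.02668 × 0.02066 = 5.512 × 10^-4 mol
From the 1:2 ratio, n(H2C2O4) in each aliquot = 1/2 × 5.512 × 10^-4 = 2.756 × 10^-4 mol
n(H2C2O4) in the whole flask = 2.756 × 10^-4 × 500.0/50.00 = 2.756 × 10^-3 mol
mass of H2C2O4 = 2.756 × 10^-3 × 90.03 = 0.2481 g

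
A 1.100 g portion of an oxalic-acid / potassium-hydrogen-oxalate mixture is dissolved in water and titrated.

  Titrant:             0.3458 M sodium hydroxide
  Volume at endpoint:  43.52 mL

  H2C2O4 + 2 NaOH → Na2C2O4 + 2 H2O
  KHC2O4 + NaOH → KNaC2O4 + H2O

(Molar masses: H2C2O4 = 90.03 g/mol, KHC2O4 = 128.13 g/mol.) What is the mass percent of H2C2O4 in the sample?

n(NaOH) = 0.04352 × 0.3458 = 0.01505 mol
Let x = n(H2C2O4), y = n(KHC2O4).
Titrant: 2x + 1y = 0.01505;  mass: 90.03x + 128.13y = 1.100
Solving, x = 4.983 × 10^-3 mol, y = 5.084 × 10^-3 mol
mass of H2C2O4 = 4.983 × 10^-3 × 90.03 = 0.4486 g
% H2C2O4 = 0.4486 / 1.100 × 100 = 40.78 %

40.78 %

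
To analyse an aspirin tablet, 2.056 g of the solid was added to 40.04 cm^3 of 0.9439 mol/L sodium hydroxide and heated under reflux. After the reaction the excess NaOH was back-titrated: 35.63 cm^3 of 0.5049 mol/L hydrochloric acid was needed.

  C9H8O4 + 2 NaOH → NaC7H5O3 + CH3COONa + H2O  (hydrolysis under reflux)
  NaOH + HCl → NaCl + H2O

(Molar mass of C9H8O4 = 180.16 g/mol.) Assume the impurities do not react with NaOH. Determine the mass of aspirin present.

1.784 g

n(NaOH) added = 0.04004 × 0.9439 = 0.03779 mol
n(HCl) used in back-titration = 0.03563 × 0.5049 = 0.01799 mol
n(NaOH) left over = 0.01799 mol (1:1 ratio)
n(NaOH) consumed by analyte = 0.03779 − 0.01799 = 0.01980 mol
From the 1:2 ratio, n(C9H8O4) = 1/2 × 0.01980 = 9.902 × 10^-3 mol
mass of C9H8O4 = 9.902 × 10^-3 × 180.16 = 1.784 g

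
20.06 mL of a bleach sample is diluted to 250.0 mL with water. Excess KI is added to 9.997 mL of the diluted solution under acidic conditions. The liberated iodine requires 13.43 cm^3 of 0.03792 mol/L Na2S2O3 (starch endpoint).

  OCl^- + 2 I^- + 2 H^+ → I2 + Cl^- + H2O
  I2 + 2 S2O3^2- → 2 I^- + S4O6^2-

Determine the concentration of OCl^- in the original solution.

0.3174 mol/L

n(S2O3^2-) = 0.01343 × 0.03792 = 5.093 × 10^-4 mol
n(I2) = n(S2O3^2-)/2 = 2.546 × 10^-4 mol
n(OCl^-) in the aliquot = 2.546 × 10^-4 mol (1:1 ratio)
[OCl^-]_dilute = 2.546 × 10^-4 / 0.009997 = 0.02547 mol/L
[OCl^-]_original = 0.02547 × 250.0/20.06 = 0.3174 mol/L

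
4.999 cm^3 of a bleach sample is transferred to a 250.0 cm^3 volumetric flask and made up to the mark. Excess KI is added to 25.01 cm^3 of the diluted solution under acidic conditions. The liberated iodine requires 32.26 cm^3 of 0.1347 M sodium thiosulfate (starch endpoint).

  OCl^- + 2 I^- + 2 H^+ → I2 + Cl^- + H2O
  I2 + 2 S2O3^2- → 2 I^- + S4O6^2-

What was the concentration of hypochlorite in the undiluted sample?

n(S2O3^2-) = 0.03226 × 0.1347 = 4.345 × 10^-3 mol
n(I2) = n(S2O3^2-)/2 = 2.173 × 10^-3 mol
n(OCl^-) in the aliquot = 2.173 × 10^-3 mol (1:1 ratio)
[OCl^-]_dilute = 2.173 × 10^-3 / 0.02501 = 0.08687 mol/L
[OCl^-]_original = 0.08687 × 250.0/4.999 = 4.345 mol/L

4.345 M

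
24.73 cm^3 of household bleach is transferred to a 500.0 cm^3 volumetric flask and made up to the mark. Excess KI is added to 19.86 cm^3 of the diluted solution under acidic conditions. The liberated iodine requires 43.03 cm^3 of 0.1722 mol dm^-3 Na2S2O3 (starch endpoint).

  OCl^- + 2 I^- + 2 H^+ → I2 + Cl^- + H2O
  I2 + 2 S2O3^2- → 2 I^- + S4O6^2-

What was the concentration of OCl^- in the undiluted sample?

3.772 mol/L

n(S2O3^2-) = 0.04303 × 0.1722 = 7.410 × 10^-3 mol
n(I2) = n(S2O3^2-)/2 = 3.705 × 10^-3 mol
n(OCl^-) in the aliquot = 3.705 × 10^-3 mol (1:1 ratio)
[OCl^-]_dilute = 3.705 × 10^-3 / 0.01986 = 0.1865 mol/L
[OCl^-]_original = 0.1865 × 500.0/24.73 = 3.772 mol/L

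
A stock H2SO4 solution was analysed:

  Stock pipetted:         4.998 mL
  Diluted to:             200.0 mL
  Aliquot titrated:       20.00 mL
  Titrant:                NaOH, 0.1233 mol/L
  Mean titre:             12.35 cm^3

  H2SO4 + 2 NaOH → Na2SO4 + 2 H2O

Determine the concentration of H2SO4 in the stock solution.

1.523 mol/L

n(NaOH) = 0.01235 × 0.1233 = 1.523 × 10^-3 mol
From the 1:2 ratio, n(H2SO4) in the aliquot = 1/2 × 1.523 × 10^-3 = 7.614 × 10^-4 mol
[H2SO4]_dilute = 7.614 × 10^-4 / 0.02000 = 0.03807 mol/L
Dilution factor = 200.0 / 4.998 = 40.02
[H2SO4]_stock = 0.03807 × 40.02 = 1.523 mol/L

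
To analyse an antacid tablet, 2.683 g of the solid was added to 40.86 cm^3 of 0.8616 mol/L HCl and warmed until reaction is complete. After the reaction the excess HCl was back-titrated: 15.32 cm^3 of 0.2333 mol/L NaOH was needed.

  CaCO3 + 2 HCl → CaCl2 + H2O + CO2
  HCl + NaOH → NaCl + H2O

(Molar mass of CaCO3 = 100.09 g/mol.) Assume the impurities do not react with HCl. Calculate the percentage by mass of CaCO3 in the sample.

59.00 %

n(HCl) added = 0.04086 × 0.8616 = 0.03520 mol
n(NaOH) used in back-titration = 0.01532 × 0.2333 = 3.574 × 10^-3 mol
n(HCl) left over = 3.574 × 10^-3 mol (1:1 ratio)
n(HCl) consumed by analyte = 0.03520 − 3.574 × 10^-3 = 0.03163 mol
From the 1:2 ratio, n(CaCO3) = 1/2 × 0.03163 = 0.01582 mol
mass of CaCO3 = 0.01582 × 100.09 = 1.583 g
% CaCO3 = 1.583 / 2.683 × 100 = 59.00 %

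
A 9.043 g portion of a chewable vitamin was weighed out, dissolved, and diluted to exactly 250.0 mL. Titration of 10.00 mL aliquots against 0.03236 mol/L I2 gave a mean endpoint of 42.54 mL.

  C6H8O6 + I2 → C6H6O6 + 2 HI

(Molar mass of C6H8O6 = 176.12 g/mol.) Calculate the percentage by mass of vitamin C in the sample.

n(I2) per titration = 0.04254 × 0.03236 = 1.377 × 10^-3 mol
n(C6H8O6) in each aliquot = 1.377 × 10^-3 mol (1:1 ratio)
n(C6H8O6) in the whole flask = 1.377 × 10^-3 × 250.0/10.00 = 0.03441 mol
mass of C6H8O6 = 0.03441 × 176.12 = 6.061 g
% C6H8O6 = 6.061 / 9.043 × 100 = 67.03 %

67.03 %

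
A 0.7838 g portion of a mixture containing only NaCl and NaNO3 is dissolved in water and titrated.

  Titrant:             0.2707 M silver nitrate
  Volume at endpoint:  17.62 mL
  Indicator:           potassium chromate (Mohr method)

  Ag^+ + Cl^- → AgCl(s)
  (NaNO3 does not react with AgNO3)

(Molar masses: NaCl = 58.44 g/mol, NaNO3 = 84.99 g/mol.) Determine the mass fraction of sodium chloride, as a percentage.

n(AgNO3) = 0.01762 × 0.2707 = 4.770 × 10^-3 mol
Let x = n(NaCl), y = n(NaNO3).
Titrant: 1x = 4.770 × 10^-3;  mass: 58.44x + 84.99y = 0.7838
Solving, x = 4.770 × 10^-3 mol, y = 5.943 × 10^-3 mol
mass of NaCl = 4.770 × 10^-3 × 58.44 = 0.2787 g
% NaCl = 0.2787 / 0.7838 × 100 = 35.56 %

35.56 %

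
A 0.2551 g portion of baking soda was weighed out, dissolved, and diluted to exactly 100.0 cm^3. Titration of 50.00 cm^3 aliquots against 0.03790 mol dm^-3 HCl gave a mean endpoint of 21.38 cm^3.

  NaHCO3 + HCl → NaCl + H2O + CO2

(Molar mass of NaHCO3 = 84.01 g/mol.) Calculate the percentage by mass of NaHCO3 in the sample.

53.37 %

n(HCl) per titration = 0.02138 × 0.03790 = 8.103 × 10^-4 mol
n(NaHCO3) in each aliquot = 8.103 × 10^-4 mol (1:1 ratio)
n(NaHCO3) in the whole flask = 8.103 × 10^-4 × 100.0/50.00 = 1.621 × 10^-3 mol
mass of NaHCO3 = 1.621 × 10^-3 × 84.01 = 0.1361 g
% NaHCO3 = 0.1361 / 0.2551 × 100 = 53.37 %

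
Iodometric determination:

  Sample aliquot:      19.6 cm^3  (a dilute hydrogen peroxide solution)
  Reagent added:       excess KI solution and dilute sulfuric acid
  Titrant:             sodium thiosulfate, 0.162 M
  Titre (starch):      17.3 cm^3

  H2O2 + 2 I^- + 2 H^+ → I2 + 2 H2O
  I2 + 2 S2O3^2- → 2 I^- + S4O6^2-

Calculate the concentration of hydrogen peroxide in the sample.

0.0715 M

n(S2O3^2-) = 0.0173 × 0.162 = 2.80 × 10^-3 mol
n(I2) = n(S2O3^2-)/2 = 1.40 × 10^-3 mol
n(H2O2) in the aliquot = 1.40 × 10^-3 mol (1:1 ratio)
[H2O2] = 1.40 × 10^-3 / 0.0196 = 0.0715 mol/L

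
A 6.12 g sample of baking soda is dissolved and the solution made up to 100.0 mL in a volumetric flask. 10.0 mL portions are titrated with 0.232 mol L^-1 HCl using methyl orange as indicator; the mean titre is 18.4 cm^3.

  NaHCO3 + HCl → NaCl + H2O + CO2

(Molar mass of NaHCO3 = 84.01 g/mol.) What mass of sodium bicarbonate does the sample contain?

3.59 g

n(HCl) per titration = 0.0184 × 0.232 = 4.27 × 10^-3 mol
n(NaHCO3) in each aliquot = 4.27 × 10^-3 mol (1:1 ratio)
n(NaHCO3) in the whole flask = 4.27 × 10^-3 × 100.0/10.0 = 0.0427 mol
mass of NaHCO3 = 0.0427 × 84.01 = 3.59 g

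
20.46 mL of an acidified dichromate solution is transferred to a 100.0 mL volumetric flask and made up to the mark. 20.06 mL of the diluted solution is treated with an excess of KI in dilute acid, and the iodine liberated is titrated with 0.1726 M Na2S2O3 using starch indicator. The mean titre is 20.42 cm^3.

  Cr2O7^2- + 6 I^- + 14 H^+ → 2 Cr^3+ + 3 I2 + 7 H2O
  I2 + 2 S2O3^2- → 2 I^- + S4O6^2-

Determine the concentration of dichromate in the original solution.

0.1431 M

n(S2O3^2-) = 0.02042 × 0.1726 = 3.524 × 10^-3 mol
n(I2) = n(S2O3^2-)/2 = 1.762 × 10^-3 mol
From the 1:3 ratio, n(Cr2O7^2-) in the aliquot = 1/3 × 1.762 × 10^-3 = 5.874 × 10^-4 mol
[Cr2O7^2-]_dilute = 5.874 × 10^-4 / 0.02006 = 0.02928 mol/L
[Cr2O7^2-]_original = 0.02928 × 100.0/20.46 = 0.1431 mol/L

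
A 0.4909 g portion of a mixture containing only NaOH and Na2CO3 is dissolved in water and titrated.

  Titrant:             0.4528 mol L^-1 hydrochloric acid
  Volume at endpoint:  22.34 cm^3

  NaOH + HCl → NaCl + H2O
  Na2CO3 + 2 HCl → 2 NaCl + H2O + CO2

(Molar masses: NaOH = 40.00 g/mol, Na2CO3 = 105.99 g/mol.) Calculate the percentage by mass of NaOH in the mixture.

n(HCl) = 0.02234 × 0.4528 = 0.01012 mol
Let x = n(NaOH), y = n(Na2CO3).
Titrant: 1x + 2y = 0.01012;  mass: 40.00x + 105.99y = 0.4909
Solving, x = 3.476 × 10^-3 mol, y = 3.320 × 10^-3 mol
mass of NaOH = 3.476 × 10^-3 × 40.00 = 0.1390 g
% NaOH = 0.1390 / 0.4909 × 100 = 28.33 %

28.33 %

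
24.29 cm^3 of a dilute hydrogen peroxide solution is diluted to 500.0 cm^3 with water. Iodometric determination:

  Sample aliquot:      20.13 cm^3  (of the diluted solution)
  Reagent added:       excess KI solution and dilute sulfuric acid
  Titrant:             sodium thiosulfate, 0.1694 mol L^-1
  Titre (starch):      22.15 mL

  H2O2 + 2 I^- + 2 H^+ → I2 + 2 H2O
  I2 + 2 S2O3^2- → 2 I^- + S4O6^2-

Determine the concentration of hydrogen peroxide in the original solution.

n(S2O3^2-) = 0.02215 × 0.1694 = 3.752 × 10^-3 mol
n(I2) = n(S2O3^2-)/2 = 1.876 × 10^-3 mol
n(H2O2) in the aliquot = 1.876 × 10^-3 mol (1:1 ratio)
[H2O2]_dilute = 1.876 × 10^-3 / 0.02013 = 0.09320 mol/L
[H2O2]_original = 0.09320 × 500.0/24.29 = 1.918 mol/L

1.918 mol/L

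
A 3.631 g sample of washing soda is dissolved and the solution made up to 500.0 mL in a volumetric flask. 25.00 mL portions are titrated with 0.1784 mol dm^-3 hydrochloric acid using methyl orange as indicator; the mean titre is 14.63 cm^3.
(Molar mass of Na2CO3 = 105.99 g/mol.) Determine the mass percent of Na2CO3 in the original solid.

Na2CO3 + 2 HCl → 2 NaCl + H2O + CO2
n(HCl) per titration = 0.01463 × 0.1784 = 2.610 × 10^-3 mol
From the 1:2 ratio, n(Na2CO3) in each aliquot = 1/2 × 2.610 × 10^-3 = 1.305 × 10^-3 mol
n(Na2CO3) in the whole flask = 1.305 × 10^-3 × 500.0/25.00 = 0.02610 mol
mass of Na2CO3 = 0.02610 × 105.99 = 2.766 g
% Na2CO3 = 2.766 / 3.631 × 100 = 76.19 %

76.19 %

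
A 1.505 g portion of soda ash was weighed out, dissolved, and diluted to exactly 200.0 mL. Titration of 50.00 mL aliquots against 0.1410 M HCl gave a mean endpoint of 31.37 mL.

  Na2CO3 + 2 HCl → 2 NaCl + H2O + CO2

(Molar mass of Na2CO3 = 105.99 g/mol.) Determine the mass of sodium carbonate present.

0.9376 g

n(HCl) per titration = 0.03137 × 0.1410 = 4.423 × 10^-3 mol
From the 1:2 ratio, n(Na2CO3) in each aliquot = 1/2 × 4.423 × 10^-3 = 2.212 × 10^-3 mol
n(Na2CO3) in the whole flask = 2.212 × 10^-3 × 200.0/50.00 = 8.846 × 10^-3 mol
mass of Na2CO3 = 8.846 × 10^-3 × 105.99 = 0.9376 g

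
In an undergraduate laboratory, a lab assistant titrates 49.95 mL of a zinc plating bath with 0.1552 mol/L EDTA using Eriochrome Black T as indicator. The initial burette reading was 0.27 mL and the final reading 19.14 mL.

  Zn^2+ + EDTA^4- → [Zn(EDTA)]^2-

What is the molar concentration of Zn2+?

n(EDTA) = 0.01887 L × 0.1552 mol/L = 2.929 × 10^-3 mol
n(Zn2+) = 2.929 × 10^-3 mol (1:1 mole ratio)
[Zn2+] = 2.929 × 10^-3 mol / 0.04995 L = 0.05863 mol/L

0.05863 mol/L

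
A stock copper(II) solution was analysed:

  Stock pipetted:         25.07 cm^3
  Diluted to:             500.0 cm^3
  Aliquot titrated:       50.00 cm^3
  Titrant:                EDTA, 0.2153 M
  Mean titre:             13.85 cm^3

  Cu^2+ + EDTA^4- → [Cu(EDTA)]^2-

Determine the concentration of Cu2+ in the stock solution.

n(EDTA) = 0.01385 × 0.2153 = 2.982 × 10^-3 mol
n(Cu2+) in the aliquot = 2.982 × 10^-3 mol (1:1 ratio)
[Cu2+]_dilute = 2.982 × 10^-3 / 0.05000 = 0.05964 mol/L
Dilution factor = 500.0 / 25.07 = 19.94
[Cu2+]_stock = 0.05964 × 19.94 = 1.189 mol/L

1.189 M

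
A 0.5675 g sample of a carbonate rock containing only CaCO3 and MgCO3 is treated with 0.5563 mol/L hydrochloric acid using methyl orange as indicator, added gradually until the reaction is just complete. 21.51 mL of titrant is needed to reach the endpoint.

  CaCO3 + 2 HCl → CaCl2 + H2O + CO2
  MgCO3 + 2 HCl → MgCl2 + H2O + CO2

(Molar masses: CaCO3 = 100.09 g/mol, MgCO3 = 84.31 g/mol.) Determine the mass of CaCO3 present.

0.4001 g

n(HCl) = 0.02151 × 0.5563 = 0.01197 mol
Let x = n(CaCO3), y = n(MgCO3).
Titrant: 2x + 2y = 0.01197;  mass: 100.09x + 84.31y = 0.5675
Solving, x = 3.997 × 10^-3 mol, y = 1.986 × 10^-3 mol
mass of CaCO3 = 3.997 × 10^-3 × 100.09 = 0.4001 g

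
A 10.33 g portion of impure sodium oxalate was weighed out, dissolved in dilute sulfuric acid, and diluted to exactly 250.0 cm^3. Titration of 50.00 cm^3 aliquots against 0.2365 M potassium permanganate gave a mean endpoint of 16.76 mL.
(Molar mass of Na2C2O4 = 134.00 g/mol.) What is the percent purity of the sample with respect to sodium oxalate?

64.27 %

2 MnO4^- + 5 C2O4^2- + 16 H^+ → 2 Mn^2+ + 10 CO2 + 8 H2O
n(KMnO4) per titration = 0.01676 × 0.2365 = 3.964 × 10^-3 mol
From the 5:2 ratio, n(Na2C2O4) in each aliquot = 5/2 × 3.964 × 10^-3 = 9.909 × 10^-3 mol
n(Na2C2O4) in the whole flask = 9.909 × 10^-3 × 250.0/50.00 = 0.04955 mol
mass of Na2C2O4 = 0.04955 × 134.00 = 6.639 g
% Na2C2O4 = 6.639 / 10.33 × 100 = 64.27 %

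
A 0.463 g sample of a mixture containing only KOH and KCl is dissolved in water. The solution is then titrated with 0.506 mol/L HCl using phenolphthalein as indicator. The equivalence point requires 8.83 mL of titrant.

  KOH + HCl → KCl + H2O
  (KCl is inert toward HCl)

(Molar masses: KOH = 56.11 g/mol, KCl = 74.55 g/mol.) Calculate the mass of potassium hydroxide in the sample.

n(HCl) = 0.00883 × 0.506 = 4.47 × 10^-3 mol
Let x = n(KOH), y = n(KCl).
Titrant: 1x = 4.47 × 10^-3;  mass: 56.11x + 74.55y = 0.463
Solving, x = 4.47 × 10^-3 mol, y = 2.85 × 10^-3 mol
mass of KOH = 4.47 × 10^-3 × 56.11 = 0.251 g

0.251 g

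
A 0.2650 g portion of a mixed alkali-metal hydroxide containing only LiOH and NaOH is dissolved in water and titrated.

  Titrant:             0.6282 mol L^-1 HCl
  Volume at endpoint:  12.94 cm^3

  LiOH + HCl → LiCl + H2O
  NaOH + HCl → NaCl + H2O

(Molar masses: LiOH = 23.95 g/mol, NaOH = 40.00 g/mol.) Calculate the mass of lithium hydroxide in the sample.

0.08977 g

n(HCl) = 0.01294 × 0.6282 = 8.129 × 10^-3 mol
Let x = n(LiOH), y = n(NaOH).
Titrant: 1x + 1y = 8.129 × 10^-3;  mass: 23.95x + 40.00y = 0.2650
Solving, x = 3.748 × 10^-3 mol, y = 4.381 × 10^-3 mol
mass of LiOH = 3.748 × 10^-3 × 23.95 = 0.08977 g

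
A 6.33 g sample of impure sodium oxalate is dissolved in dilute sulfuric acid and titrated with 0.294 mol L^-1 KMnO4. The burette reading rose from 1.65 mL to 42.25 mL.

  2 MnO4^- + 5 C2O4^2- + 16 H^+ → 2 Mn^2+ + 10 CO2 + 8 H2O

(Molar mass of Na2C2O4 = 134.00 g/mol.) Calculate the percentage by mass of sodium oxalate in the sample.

n(KMnO4) = 0.0406 L × 0.294 mol/L = 0.0119 mol
From the 5:2 ratio, n(Na2C2O4) = 5/2 × 0.0119 = 0.0298 mol
mass of Na2C2O4 = 0.0298 × 134.00 g/mol = 4.00 g
% Na2C2O4 = 4.00 / 6.33 × 100 = 63.2 %

63.2 %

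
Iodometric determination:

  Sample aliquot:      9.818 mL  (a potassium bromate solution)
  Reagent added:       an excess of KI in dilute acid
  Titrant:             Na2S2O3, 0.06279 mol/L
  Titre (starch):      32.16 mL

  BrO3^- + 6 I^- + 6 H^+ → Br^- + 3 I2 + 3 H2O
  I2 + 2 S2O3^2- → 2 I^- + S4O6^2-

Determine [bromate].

n(S2O3^2-) = 0.03216 × 0.06279 = 2.019 × 10^-3 mol
n(I2) = n(S2O3^2-)/2 = 1.010 × 10^-3 mol
From the 1:3 ratio, n(BrO3^-) in the aliquot = 1/3 × 1.010 × 10^-3 = 3.366 × 10^-4 mol
[BrO3^-] = 3.366 × 10^-4 / 0.009818 = 0.03428 mol/L

0.03428 mol/L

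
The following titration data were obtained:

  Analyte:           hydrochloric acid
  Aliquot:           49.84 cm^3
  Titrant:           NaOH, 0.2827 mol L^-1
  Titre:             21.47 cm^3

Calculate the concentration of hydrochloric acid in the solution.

HCl + NaOH → NaCl + H2O
n(NaOH) = 0.02147 L × 0.2827 mol/L = 6.070 × 10^-3 mol
n(HCl) = 6.070 × 10^-3 mol (1:1 mole ratio)
[HCl] = 6.070 × 10^-3 mol / 0.04984 L = 0.1218 mol/L

0.1218 mol/L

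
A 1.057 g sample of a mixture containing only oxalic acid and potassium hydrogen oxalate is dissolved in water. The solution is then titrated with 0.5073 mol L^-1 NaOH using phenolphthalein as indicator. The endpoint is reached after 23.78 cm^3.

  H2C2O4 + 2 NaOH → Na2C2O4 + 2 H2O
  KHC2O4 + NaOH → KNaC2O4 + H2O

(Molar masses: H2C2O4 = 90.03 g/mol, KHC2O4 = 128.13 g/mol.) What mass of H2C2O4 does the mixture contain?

n(NaOH) = 0.02378 × 0.5073 = 0.01206 mol
Let x = n(H2C2O4), y = n(KHC2O4).
Titrant: 2x + 1y = 0.01206;  mass: 90.03x + 128.13y = 1.057
Solving, x = 2.940 × 10^-3 mol, y = 6.184 × 10^-3 mol
mass of H2C2O4 = 2.940 × 10^-3 × 90.03 = 0.2647 g

0.2647 g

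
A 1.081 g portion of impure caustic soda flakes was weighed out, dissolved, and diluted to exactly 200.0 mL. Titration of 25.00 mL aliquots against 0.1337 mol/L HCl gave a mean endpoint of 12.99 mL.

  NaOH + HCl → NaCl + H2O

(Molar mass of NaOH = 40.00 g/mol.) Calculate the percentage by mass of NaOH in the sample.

n(HCl) per titration = 0.01299 × 0.1337 = 1.737 × 10^-3 mol
n(NaOH) in each aliquot = 1.737 × 10^-3 mol (1:1 ratio)
n(NaOH) in the whole flask = 1.737 × 10^-3 × 200.0/25.00 = 0.01389 mol
mass of NaOH = 0.01389 × 40.00 = 0.5558 g
% NaOH = 0.5558 / 1.081 × 100 = 51.41 %

51.41 %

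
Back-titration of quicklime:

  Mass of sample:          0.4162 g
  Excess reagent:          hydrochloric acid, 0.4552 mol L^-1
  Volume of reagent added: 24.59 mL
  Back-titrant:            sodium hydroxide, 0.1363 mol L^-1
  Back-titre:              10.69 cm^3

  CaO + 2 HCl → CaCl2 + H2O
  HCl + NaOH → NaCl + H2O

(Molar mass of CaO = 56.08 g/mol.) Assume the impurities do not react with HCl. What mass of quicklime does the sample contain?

0.2730 g

n(HCl) added = 0.02459 × 0.4552 = 0.01119 mol
n(NaOH) used in back-titration = 0.01069 × 0.1363 = 1.457 × 10^-3 mol
n(HCl) left over = 1.457 × 10^-3 mol (1:1 ratio)
n(HCl) consumed by analyte = 0.01119 − 1.457 × 10^-3 = 9.736 × 10^-3 mol
From the 1:2 ratio, n(CaO) = 1/2 × 9.736 × 10^-3 = 4.868 × 10^-3 mol
mass of CaO = 4.868 × 10^-3 × 56.08 = 0.2730 g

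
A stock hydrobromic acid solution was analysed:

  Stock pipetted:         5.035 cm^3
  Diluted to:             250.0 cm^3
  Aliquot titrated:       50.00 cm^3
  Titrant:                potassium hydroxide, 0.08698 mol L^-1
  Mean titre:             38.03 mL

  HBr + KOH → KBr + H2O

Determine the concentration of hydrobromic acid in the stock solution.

3.285 mol/L

n(KOH) = 0.03803 × 0.08698 = 3.308 × 10^-3 mol
n(HBr) in the aliquot = 3.308 × 10^-3 mol (1:1 ratio)
[HBr]_dilute = 3.308 × 10^-3 / 0.05000 = 0.06616 mol/L
Dilution factor = 250.0 / 5.035 = 49.65
[HBr]_stock = 0.06616 × 49.65 = 3.285 mol/L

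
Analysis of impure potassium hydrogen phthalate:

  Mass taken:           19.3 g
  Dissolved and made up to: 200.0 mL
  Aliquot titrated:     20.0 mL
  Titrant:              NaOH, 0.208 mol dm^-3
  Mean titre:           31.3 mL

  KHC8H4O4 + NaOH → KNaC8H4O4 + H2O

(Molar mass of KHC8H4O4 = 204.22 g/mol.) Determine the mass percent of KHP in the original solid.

n(NaOH) per titration = 0.0313 × 0.208 = 6.51 × 10^-3 mol
n(KHC8H4O4) in each aliquot = 6.51 × 10^-3 mol (1:1 ratio)
n(KHC8H4O4) in the whole flask = 6.51 × 10^-3 × 200.0/20.0 = 0.0651 mol
mass of KHC8H4O4 = 0.0651 × 204.22 = 13.3 g
% KHC8H4O4 = 13.3 / 19.3 × 100 = 68.9 %

68.9 %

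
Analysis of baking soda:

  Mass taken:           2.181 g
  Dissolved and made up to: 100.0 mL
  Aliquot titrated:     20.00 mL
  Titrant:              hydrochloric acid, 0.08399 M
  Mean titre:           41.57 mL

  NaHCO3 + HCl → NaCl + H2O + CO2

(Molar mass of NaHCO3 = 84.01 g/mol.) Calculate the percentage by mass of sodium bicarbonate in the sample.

n(HCl) per titration = 0.04157 × 0.08399 = 3.491 × 10^-3 mol
n(NaHCO3) in each aliquot = 3.491 × 10^-3 mol (1:1 ratio)
n(NaHCO3) in the whole flask = 3.491 × 10^-3 × 100.0/20.00 = 0.01746 mol
mass of NaHCO3 = 0.01746 × 84.01 = 1.467 g
% NaHCO3 = 1.467 / 2.181 × 100 = 67.24 %

67.24 %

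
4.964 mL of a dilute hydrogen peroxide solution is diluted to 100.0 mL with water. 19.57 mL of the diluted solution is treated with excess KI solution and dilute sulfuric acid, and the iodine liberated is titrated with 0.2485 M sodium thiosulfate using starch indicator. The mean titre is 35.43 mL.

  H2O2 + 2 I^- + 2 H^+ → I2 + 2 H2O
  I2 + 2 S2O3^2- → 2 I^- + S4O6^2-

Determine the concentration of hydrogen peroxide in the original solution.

4.532 M

n(S2O3^2-) = 0.03543 × 0.2485 = 8.804 × 10^-3 mol
n(I2) = n(S2O3^2-)/2 = 4.402 × 10^-3 mol
n(H2O2) in the aliquot = 4.402 × 10^-3 mol (1:1 ratio)
[H2O2]_dilute = 4.402 × 10^-3 / 0.01957 = 0.2249 mol/L
[H2O2]_original = 0.2249 × 100.0/4.964 = 4.532 mol/L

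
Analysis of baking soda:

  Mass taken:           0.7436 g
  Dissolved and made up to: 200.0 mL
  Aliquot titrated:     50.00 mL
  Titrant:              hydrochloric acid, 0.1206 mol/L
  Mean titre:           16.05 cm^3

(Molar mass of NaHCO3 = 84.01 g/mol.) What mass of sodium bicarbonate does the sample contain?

0.6504 g

NaHCO3 + HCl → NaCl + H2O + CO2
n(HCl) per titration = 0.01605 × 0.1206 = 1.936 × 10^-3 mol
n(NaHCO3) in each aliquot = 1.936 × 10^-3 mol (1:1 ratio)
n(NaHCO3) in the whole flask = 1.936 × 10^-3 × 200.0/50.00 = 7.743 × 10^-3 mol
mass of NaHCO3 = 7.743 × 10^-3 × 84.01 = 0.6504 g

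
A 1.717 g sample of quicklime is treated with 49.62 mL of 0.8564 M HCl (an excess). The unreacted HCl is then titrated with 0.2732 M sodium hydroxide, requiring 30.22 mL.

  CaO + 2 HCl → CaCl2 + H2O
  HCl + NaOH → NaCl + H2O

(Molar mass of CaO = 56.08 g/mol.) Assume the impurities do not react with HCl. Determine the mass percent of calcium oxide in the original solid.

55.91 %

n(HCl) added = 0.04962 × 0.8564 = 0.04249 mol
n(NaOH) used in back-titration = 0.03022 × 0.2732 = 8.256 × 10^-3 mol
n(HCl) left over = 8.256 × 10^-3 mol (1:1 ratio)
n(HCl) consumed by analyte = 0.04249 − 8.256 × 10^-3 = 0.03424 mol
From the 1:2 ratio, n(CaO) = 1/2 × 0.03424 = 0.01712 mol
mass of CaO = 0.01712 × 56.08 = 0.9600 g
% CaO = 0.9600 / 1.717 × 100 = 55.91 %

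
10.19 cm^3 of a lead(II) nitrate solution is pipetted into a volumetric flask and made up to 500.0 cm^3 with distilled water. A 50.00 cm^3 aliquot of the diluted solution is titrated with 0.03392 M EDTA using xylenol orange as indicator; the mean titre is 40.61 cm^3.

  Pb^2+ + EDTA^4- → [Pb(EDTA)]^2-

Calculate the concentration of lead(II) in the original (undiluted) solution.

n(EDTA) = 0.04061 × 0.03392 = 1.377 × 10^-3 mol
n(Pb2+) in the aliquot = 1.377 × 10^-3 mol (1:1 ratio)
[Pb2+]_dilute = 1.377 × 10^-3 / 0.05000 = 0.02755 mol/L
Dilution factor = 500.0 / 10.19 = 49.07
[Pb2+]_stock = 0.02755 × 49.07 = 1.352 mol/L

1.352 M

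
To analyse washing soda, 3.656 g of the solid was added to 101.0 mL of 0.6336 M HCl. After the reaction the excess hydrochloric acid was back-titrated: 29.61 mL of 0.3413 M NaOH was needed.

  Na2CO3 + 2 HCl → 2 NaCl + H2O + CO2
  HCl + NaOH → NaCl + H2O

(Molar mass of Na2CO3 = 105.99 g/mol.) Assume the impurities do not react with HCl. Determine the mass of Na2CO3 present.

n(HCl) added = 0.1010 × 0.6336 = 0.06399 mol
n(NaOH) used in back-titration = 0.02961 × 0.3413 = 0.01011 mol
n(HCl) left over = 0.01011 mol (1:1 ratio)
n(HCl) consumed by analyte = 0.06399 − 0.01011 = 0.05389 mol
From the 1:2 ratio, n(Na2CO3) = 1/2 × 0.05389 = 0.02694 mol
mass of Na2CO3 = 0.02694 × 105.99 = 2.856 g

2.856 g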